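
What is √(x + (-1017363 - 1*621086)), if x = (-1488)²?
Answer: √575695 ≈ 758.75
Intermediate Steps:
x = 2214144
√(x + (-1017363 - 1*621086)) = √(2214144 + (-1017363 - 1*621086)) = √(2214144 + (-1017363 - 621086)) = √(2214144 - 1638449) = √575695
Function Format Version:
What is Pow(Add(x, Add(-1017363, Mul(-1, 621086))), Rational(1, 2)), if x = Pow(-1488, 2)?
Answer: Pow(575695, Rational(1, 2)) ≈ 758.75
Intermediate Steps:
x = 2214144
Pow(Add(x, Add(-1017363, Mul(-1, 621086))), Rational(1, 2)) = Pow(Add(2214144, Add(-1017363, Mul(-1, 621086))), Rational(1, 2)) = Pow(Add(2214144, Add(-1017363, -621086)), Rational(1, 2)) = Pow(Add(2214144, -1638449), Rational(1, 2)) = Pow(575695, Rational(1, 2))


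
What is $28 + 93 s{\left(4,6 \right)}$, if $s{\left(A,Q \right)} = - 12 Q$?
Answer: $-6668$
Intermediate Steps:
$28 + 93 s{\left(4,6 \right)} = 28 + 93 \left(\left(-12\right) 6\right) = 28 + 93 \left(-72\right) = 28 - 6696 = -6668$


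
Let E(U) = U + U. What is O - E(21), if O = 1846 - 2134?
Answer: -330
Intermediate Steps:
O = -288
E(U) = 2*U
O - E(21) = -288 - 2*21 = -288 - 1*42 = -288 - 42 = -330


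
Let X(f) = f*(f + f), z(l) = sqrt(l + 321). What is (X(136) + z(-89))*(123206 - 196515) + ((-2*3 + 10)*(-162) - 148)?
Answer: -2711847324 - 146618*sqrt(58) ≈ -2.7130e+9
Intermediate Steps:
z(l) = sqrt(321 + l)
X(f) = 2*f**2 (X(f) = f*(2*f) = 2*f**2)
(X(136) + z(-89))*(123206 - 196515) + ((-2*3 + 10)*(-162) - 148) = (2*136**2 + sqrt(321 - 89))*(123206 - 196515) + ((-2*3 + 10)*(-162) - 148) = (2*18496 + sqrt(232))*(-73309) + ((-6 + 10)*(-162) - 148) = (36992 + 2*sqrt(58))*(-73309) + (4*(-162) - 148) = (-2711846528 - 146618*sqrt(58)) + (-648 - 148) = (-2711846528 - 146618*sqrt(58)) - 796 = -2711847324 - 146618*sqrt(58)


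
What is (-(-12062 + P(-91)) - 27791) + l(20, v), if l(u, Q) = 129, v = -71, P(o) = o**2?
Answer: -23881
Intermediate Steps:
(-(-12062 + P(-91)) - 27791) + l(20, v) = (-(-12062 + (-91)**2) - 27791) + 129 = (-(-12062 + 8281) - 27791) + 129 = (-1*(-3781) - 27791) + 129 = (3781 - 27791) + 129 = -24010 + 129 = -23881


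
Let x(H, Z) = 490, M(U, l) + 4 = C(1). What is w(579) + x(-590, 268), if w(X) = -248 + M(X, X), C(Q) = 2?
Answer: 240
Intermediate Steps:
M(U, l) = -2 (M(U, l) = -4 + 2 = -2)
w(X) = -250 (w(X) = -248 - 2 = -250)
w(579) + x(-590, 268) = -250 + 490 = 240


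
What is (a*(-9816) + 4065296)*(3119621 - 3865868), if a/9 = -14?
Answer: -3956685173664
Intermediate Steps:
a = -126 (a = 9*(-14) = -126)
(a*(-9816) + 4065296)*(3119621 - 3865868) = (-126*(-9816) + 4065296)*(3119621 - 3865868) = (1236816 + 4065296)*(-746247) = 5302112*(-746247) = -3956685173664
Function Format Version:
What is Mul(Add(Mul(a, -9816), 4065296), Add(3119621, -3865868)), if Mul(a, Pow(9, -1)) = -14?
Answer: -3956685173664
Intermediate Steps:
a = -126 (a = Mul(9, -14) = -126)
Mul(Add(Mul(a, -9816), 4065296), Add(3119621, -3865868)) = Mul(Add(Mul(-126, -9816), 4065296), Add(3119621, -3865868)) = Mul(Add(1236816, 4065296), -746247) = Mul(5302112, -746247) = -3956685173664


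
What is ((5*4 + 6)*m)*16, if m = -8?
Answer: -3328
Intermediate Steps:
((5*4 + 6)*m)*16 = ((5*4 + 6)*(-8))*16 = ((20 + 6)*(-8))*16 = (26*(-8))*16 = -208*16 = -3328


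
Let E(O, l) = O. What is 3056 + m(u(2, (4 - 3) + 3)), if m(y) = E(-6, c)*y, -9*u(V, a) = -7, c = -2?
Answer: 9154/3 ≈ 3051.3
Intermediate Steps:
u(V, a) = 7/9 (u(V, a) = -⅑*(-7) = 7/9)
m(y) = -6*y
3056 + m(u(2, (4 - 3) + 3)) = 3056 - 6*7/9 = 3056 - 14/3 = 9154/3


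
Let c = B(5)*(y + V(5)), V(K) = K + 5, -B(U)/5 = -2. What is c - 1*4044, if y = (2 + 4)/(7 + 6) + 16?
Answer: -49132/13 ≈ -3779.4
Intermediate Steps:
B(U) = 10 (B(U) = -5*(-2) = 10)
V(K) = 5 + K
y = 214/13 (y = 6/13 + 16 = 214/13 ≈ 16.462)
c = 3440/13 (c = 10*(214/13 + (5 + 5)) = 10*(214/13 + 10) = 10*(344/13) = 3440/13 ≈ 264.62)
c - 1*4044 = 3440/13 - 1*4044 = 3440/13 - 4044 = -49132/13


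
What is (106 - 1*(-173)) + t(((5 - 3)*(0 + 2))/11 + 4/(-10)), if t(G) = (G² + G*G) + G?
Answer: 843873/3025 ≈ 278.97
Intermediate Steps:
t(G) = G + 2*G² (t(G) = (G² + G²) + G = 2*G² + G = G + 2*G²)
(106 - 1*(-173)) + t(((5 - 3)*(0 + 2))/11 + 4/(-10)) = (106 - 1*(-173)) + (((5 - 3)*(0 + 2))/11 + 4/(-10))*(1 + 2*(((5 - 3)*(0 + 2))/11 + 4/(-10))) = (106 + 173) + ((2*2)*(1/11) + 4*(-⅒))*(1 + 2*((2*2)*(1/11) + 4*(-⅒))) = 279 + (4*(1/11) - ⅖)*(1 + 2*(4*(1/11) - ⅖)) = 279 + (4/11 - ⅖)*(1 + 2*(4/11 - ⅖)) = 279 - 2*(1 + 2*(-2/55))/55 = 279 - 2*(1 - 4/55)/55 = 279 - 2/55*51/55 = 279 - 102/3025 = 843873/3025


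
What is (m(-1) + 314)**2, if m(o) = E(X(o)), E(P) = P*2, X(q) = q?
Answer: 97344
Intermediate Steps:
E(P) = 2*P
m(o) = 2*o
(m(-1) + 314)**2 = (2*(-1) + 314)**2 = (-2 + 314)**2 = 312**2 = 97344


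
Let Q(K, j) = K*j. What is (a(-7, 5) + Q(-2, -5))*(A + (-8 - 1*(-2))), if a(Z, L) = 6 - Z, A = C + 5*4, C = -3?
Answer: 253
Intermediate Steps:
A = 17 (A = -3 + 5*4 = -3 + 20 = 17)
(a(-7, 5) + Q(-2, -5))*(A + (-8 - 1*(-2))) = ((6 - 1*(-7)) - 2*(-5))*(17 + (-8 - 1*(-2))) = ((6 + 7) + 10)*(17 + (-8 + 2)) = (13 + 10)*(17 - 6) = 23*11 = 253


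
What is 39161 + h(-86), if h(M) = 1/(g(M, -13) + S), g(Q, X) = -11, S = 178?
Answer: 6539888/167 ≈ 39161.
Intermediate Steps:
h(M) = 1/167 (h(M) = 1/(-11 + 178) = 1/167)
39161 + h(-86) = 39161 + 1/167 = 6539888/167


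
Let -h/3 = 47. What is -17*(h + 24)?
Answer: 1989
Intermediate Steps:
h = -141 (h = -3*47 = -141)
-17*(h + 24) = -17*(-141 + 24) = -17*(-117) = 1989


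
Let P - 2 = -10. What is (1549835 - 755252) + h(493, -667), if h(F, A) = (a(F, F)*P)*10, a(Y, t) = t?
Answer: 755143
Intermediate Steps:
P = -8 (P = 2 - 10 = -8)
h(F, A) = -80*F (h(F, A) = (F*(-8))*10 = -8*F*10 = -80*F)
(1549835 - 755252) + h(493, -667) = (1549835 - 755252) - 80*493 = 794583 - 39440 = 755143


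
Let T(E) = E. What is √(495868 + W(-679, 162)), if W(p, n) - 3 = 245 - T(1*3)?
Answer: √496113 ≈ 704.35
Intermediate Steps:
W(p, n) = 245 (W(p, n) = 3 + (245 - 3) = 3 + 242 = 245)
√(495868 + W(-679, 162)) = √(495868 + 245) = √496113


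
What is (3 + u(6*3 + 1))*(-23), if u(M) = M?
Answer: -506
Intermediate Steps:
(3 + u(6*3 + 1))*(-23) = (3 + (6*3 + 1))*(-23) = (3 + (18 + 1))*(-23) = (3 + 19)*(-23) = 22*(-23) = -506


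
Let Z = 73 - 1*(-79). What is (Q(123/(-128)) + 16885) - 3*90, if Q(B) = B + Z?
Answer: 2146053/128 ≈ 16766.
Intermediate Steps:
Z = 152 (Z = 73 + 79 = 152)
Q(B) = 152 + B (Q(B) = B + 152 = 152 + B)
(Q(123/(-128)) + 16885) - 3*90 = ((152 + 123/(-128)) + 16885) - 3*90 = ((152 + 123*(-1/128)) + 16885) - 270 = ((152 - 123/128) + 16885) - 270 = (19333/128 + 16885) - 270 = 2180613/128 - 270 = 2146053/128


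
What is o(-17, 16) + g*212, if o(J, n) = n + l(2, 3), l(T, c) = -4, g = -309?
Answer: -65496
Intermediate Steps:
o(J, n) = -4 + n (o(J, n) = n - 4 = -4 + n)
o(-17, 16) + g*212 = (-4 + 16) - 309*212 = 12 - 65508 = -65496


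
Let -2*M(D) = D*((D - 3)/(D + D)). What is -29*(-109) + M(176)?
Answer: 12471/4 ≈ 3117.8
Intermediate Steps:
M(D) = 3/4 - D/4 (M(D) = -D*(D - 3)/(D + D)/2 = -D*(-3 + D)/((2*D))/2 = -D*(-3 + D)*(1/(2*D))/2 = -D*(-3 + D)/(2*D)/2 = -(-3/2 + D/2)/2 = 3/4 - D/4)
-29*(-109) + M(176) = -29*(-109) + (3/4 - 1/4*176) = 3161 + (3/4 - 44) = 3161 - 173/4 = 12471/4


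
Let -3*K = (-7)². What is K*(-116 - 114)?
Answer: 11270/3 ≈ 3756.7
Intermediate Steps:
K = -49/3 (K = -⅓*(-7)² = -⅓*49 = -49/3 ≈ -16.333)
K*(-116 - 114) = -49*(-116 - 114)/3 = -49/3*(-230) = 11270/3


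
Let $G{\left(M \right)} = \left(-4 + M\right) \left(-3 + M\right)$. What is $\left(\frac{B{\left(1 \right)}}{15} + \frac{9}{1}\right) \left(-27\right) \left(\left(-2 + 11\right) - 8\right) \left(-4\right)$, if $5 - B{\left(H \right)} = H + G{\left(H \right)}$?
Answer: $\frac{4788}{5} \approx 957.6$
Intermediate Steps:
$B{\left(H \right)} = -7 - H^{2} + 6 H$ ($B{\left(H \right)} = 5 - \left(H + \left(12 + H^{2} - 7 H\right)\right) = 5 - \left(12 + H^{2} - 6 H\right) = -7 - H^{2} + 6 H$)
$\left(\frac{B{\left(1 \right)}}{15} + \frac{9}{1}\right) \left(-27\right) \left(\left(-2 + 11\right) - 8\right) \left(-4\right) = \left(\frac{-7 - 1^{2} + 6 \cdot 1}{15} + \frac{9}{1}\right) \left(-27\right) \left(\left(-2 + 11\right) - 8\right) \left(-4\right) = \left(\left(-7 - 1 + 6\right) \frac{1}{15} + 9 \cdot 1\right) \left(-27\right) \left(9 - 8\right) \left(-4\right) = \left(\left(-7 - 1 + 6\right) \frac{1}{15} + 9\right) \left(-27\right) 1 \left(-4\right) = \left(\left(-2\right) \frac{1}{15} + 9\right) \left(-27\right) \left(-4\right) = \left(- \frac{2}{15} + 9\right) \left(-27\right) \left(-4\right) = \frac{133}{15} \left(-27\right) \left(-4\right) = \left(- \frac{1197}{5}\right) \left(-4\right) = \frac{4788}{5}$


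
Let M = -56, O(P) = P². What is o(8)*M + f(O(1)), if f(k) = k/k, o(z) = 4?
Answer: -223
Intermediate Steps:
f(k) = 1
o(8)*M + f(O(1)) = 4*(-56) + 1 = -224 + 1 = -223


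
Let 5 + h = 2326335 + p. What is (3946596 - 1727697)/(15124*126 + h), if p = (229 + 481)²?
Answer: 2218899/4736054 ≈ 0.46851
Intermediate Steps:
p = 504100 (p = 710² = 504100)
h = 2830430 (h = -5 + (2326335 + 504100) = -5 + 2830435 = 2830430)
(3946596 - 1727697)/(15124*126 + h) = (3946596 - 1727697)/(15124*126 + 2830430) = 2218899/(1905624 + 2830430) = 2218899/4736054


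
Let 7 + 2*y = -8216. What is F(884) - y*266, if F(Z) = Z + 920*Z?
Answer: 1907823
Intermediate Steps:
y = -8223/2 (y = -7/2 + (1/2)*(-8216) = -7/2 - 4108 = -8223/2 ≈ -4111.5)
F(Z) = 921*Z
F(884) - y*266 = 921*884 - (-8223)*266/2 = 814164 - 1*(-1093659) = 814164 + 1093659 = 1907823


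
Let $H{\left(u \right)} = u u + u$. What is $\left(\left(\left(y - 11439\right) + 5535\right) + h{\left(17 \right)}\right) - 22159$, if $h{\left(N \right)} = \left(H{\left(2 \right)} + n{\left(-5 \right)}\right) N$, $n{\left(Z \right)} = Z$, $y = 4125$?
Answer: $-23921$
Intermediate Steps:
$H{\left(u \right)} = u + u^{2}$ ($H{\left(u \right)} = u^{2} + u = u + u^{2}$)
$h{\left(N \right)} = N$ ($h{\left(N \right)} = \left(2 \left(1 + 2\right) - 5\right) N = \left(2 \cdot 3 - 5\right) N = \left(6 - 5\right) N = 1 N = N$)
$\left(\left(\left(y - 11439\right) + 5535\right) + h{\left(17 \right)}\right) - 22159 = \left(\left(\left(4125 - 11439\right) + 5535\right) + 17\right) - 22159 = \left(\left(-7314 + 5535\right) + 17\right) - 22159 = \left(-1779 + 17\right) - 22159 = -1762 - 22159 = -23921$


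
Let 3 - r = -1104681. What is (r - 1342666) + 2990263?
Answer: 2752281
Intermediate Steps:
r = 1104684 (r = 3 - 1*(-1104681) = 3 + 1104681 = 1104684)
(r - 1342666) + 2990263 = (1104684 - 1342666) + 2990263 = -237982 + 2990263 = 2752281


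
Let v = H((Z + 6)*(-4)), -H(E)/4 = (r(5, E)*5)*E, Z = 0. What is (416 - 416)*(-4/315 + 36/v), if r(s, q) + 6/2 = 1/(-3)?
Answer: 0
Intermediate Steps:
r(s, q) = -10/3 (r(s, q) = -3 + 1/(-3) = -3 - 1/3 = -10/3)
H(E) = 200*E/3 (H(E) = -4*(-10/3*5)*E = -(-200)*E/3 = 200*E/3)
v = -1600 (v = 200*((0 + 6)*(-4))/3 = 200*(6*(-4))/3 = (200/3)*(-24) = -1600)
(416 - 416)*(-4/315 + 36/v) = (416 - 416)*(-4/315 + 36/(-1600)) = 0*(-4*1/315 + 36*(-1/1600)) = 0*(-4/315 - 9/400) = 0*(-887/25200) = 0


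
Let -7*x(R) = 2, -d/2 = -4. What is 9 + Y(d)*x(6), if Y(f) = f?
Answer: 47/7 ≈ 6.7143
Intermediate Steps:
d = 8 (d = -2*(-4) = 8)
x(R) = -2/7 (x(R) = -⅐*2 = -2/7)
9 + Y(d)*x(6) = 9 + 8*(-2/7) = 9 - 16/7 = 47/7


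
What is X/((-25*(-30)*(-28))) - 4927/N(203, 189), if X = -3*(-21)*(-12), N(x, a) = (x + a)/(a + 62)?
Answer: -154582861/49000 ≈ -3154.8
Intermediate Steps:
N(x, a) = (a + x)/(62 + a)
X = -756 (X = 63*(-12) = -756)
X/((-25*(-30)*(-28))) - 4927/N(203, 189) = -756/(-25*(-30)*(-28)) - 4927*(62 + 189)/(189 + 203) = -756/(750*(-28)) - 4927/(392/251) = -756/(-21000) - 4927/((1/251)*392) = -756*(-1/21000) - 4927/392/251 = 9/250 - 4927*251/392 = 9/250 - 1236677/392 = -154582861/49000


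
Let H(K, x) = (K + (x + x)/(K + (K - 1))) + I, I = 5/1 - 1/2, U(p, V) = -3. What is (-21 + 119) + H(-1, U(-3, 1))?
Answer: 207/2 ≈ 103.50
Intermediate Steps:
I = 9/2 (I = 5*1 - 1*½ = 5 - ½ = 9/2 ≈ 4.5000)
H(K, x) = 9/2 + K + 2*x/(-1 + 2*K) (H(K, x) = (K + (x + x)/(K + (K - 1))) + 9/2 = (K + (2*x)/(K + (-1 + K))) + 9/2 = (K + (2*x)/(-1 + 2*K)) + 9/2 = (K + 2*x/(-1 + 2*K)) + 9/2 = 9/2 + K + 2*x/(-1 + 2*K))
(-21 + 119) + H(-1, U(-3, 1)) = (-21 + 119) + (-9 + 4*(-3) + 4*(-1)² + 16*(-1))/(2*(-1 + 2*(-1))) = 98 + (-9 - 12 + 4*1 - 16)/(2*(-1 - 2)) = 98 + (½)*(-9 - 12 + 4 - 16)/(-3) = 98 + (½)*(-⅓)*(-33) = 98 + 11/2 = 207/2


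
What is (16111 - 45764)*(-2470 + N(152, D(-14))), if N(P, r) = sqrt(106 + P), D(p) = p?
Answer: 73242910 - 29653*sqrt(258) ≈ 7.2767e+7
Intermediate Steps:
(16111 - 45764)*(-2470 + N(152, D(-14))) = (16111 - 45764)*(-2470 + sqrt(106 + 152)) = -29653*(-2470 + sqrt(258)) = 73242910 - 29653*sqrt(258)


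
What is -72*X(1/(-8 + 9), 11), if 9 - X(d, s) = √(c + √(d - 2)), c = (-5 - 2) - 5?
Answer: -648 + 72*√(-12 + I) ≈ -637.62 + 249.63*I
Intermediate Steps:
c = -12 (c = -7 - 5 = -12)
X(d, s) = 9 - √(-12 + √(-2 + d)) (X(d, s) = 9 - √(-12 + √(d - 2)) = 9 - √(-12 + √(-2 + d)))
-72*X(1/(-8 + 9), 11) = -72*(9 - √(-12 + √(-2 + 1/(-8 + 9)))) = -72*(9 - √(-12 + √(-2 + 1/1))) = -72*(9 - √(-12 + √(-2 + 1))) = -72*(9 - √(-12 + √(-1))) = -72*(9 - √(-12 + I)) = -648 + 72*√(-12 + I)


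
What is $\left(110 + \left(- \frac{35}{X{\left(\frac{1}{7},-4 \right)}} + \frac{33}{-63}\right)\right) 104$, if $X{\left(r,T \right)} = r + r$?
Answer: $- \frac{28444}{21} \approx -1354.5$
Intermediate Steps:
$X{\left(r,T \right)} = 2 r$
$\left(110 + \left(- \frac{35}{X{\left(\frac{1}{7},-4 \right)}} + \frac{33}{-63}\right)\right) 104 = \left(110 + \left(- \frac{35}{2 \cdot \frac{1}{7}} + \frac{33}{-63}\right)\right) 104 = \left(110 + \left(- \frac{35}{2 \cdot \frac{1}{7}} + 33 \left(- \frac{1}{63}\right)\right)\right) 104 = \left(110 - \left(\frac{11}{21} + \frac{35}{\frac{2}{7}}\right)\right) 104 = \left(110 - \frac{5167}{42}\right) 104 = \left(- \frac{547}{42}\right) 104 = - \frac{28444}{21}$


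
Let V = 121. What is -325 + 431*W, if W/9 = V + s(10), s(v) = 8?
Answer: 500066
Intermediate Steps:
W = 1161 (W = 9*(121 + 8) = 9*129 = 1161)
-325 + 431*W = -325 + 431*1161 = -325 + 500391 = 500066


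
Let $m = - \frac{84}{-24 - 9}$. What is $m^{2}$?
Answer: $\frac{784}{121} \approx 6.4793$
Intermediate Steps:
$m = \frac{28}{11}$ ($m = - \frac{84}{-33} = \left(-84\right) \left(- \frac{1}{33}\right) = \frac{28}{11} \approx 2.5455$)
$m^{2} = \left(\frac{28}{11}\right)^{2} = \frac{784}{121}$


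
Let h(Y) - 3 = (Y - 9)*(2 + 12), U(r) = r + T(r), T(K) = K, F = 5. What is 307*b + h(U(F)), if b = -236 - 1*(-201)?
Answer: -10728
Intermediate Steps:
U(r) = 2*r (U(r) = r + r = 2*r)
b = -35 (b = -236 + 201 = -35)
h(Y) = -123 + 14*Y (h(Y) = 3 + (Y - 9)*(2 + 12) = 3 + (-9 + Y)*14 = 3 + (-126 + 14*Y) = -123 + 14*Y)
307*b + h(U(F)) = 307*(-35) + (-123 + 14*(2*5)) = -10745 + (-123 + 14*10) = -10745 + (-123 + 140) = -10745 + 17 = -10728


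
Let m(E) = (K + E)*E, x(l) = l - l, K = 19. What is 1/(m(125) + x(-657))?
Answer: 1/18000 ≈ 5.5556e-5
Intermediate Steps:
x(l) = 0
m(E) = E*(19 + E) (m(E) = (19 + E)*E = E*(19 + E))
1/(m(125) + x(-657)) = 1/(125*(19 + 125) + 0) = 1/(125*144 + 0) = 1/(18000 + 0) = 1/18000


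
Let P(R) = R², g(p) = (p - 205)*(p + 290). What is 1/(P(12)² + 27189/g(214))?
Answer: 168/3484655 ≈ 4.8211e-5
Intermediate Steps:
g(p) = (-205 + p)*(290 + p)
1/(P(12)² + 27189/g(214)) = 1/((12²)² + 27189/(-59450 + 214² + 85*214)) = 1/(144² + 27189/(-59450 + 45796 + 18190)) = 1/(20736 + 27189/4536) = 1/(20736 + 27189*(1/4536)) = 1/(20736 + 1007/168) = 1/(3484655/168) = 168/3484655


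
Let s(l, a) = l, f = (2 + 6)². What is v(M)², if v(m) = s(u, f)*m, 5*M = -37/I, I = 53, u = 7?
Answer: 67081/70225 ≈ 0.95523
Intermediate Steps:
f = 64 (f = 8² = 64)
M = -37/265 (M = (-37/53)/5 = (-37*1/53)/5 = (⅕)*(-37/53) = -37/265 ≈ -0.13962)
v(m) = 7*m
v(M)² = (7*(-37/265))² = (-259/265)² = 67081/70225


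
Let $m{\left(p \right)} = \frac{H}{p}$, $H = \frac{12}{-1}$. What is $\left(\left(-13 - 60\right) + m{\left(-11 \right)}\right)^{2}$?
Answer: $\frac{625681}{121} \approx 5170.9$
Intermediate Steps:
$H = -12$ ($H = 12 \left(-1\right) = -12$)
$m{\left(p \right)} = - \frac{12}{p}$
$\left(\left(-13 - 60\right) + m{\left(-11 \right)}\right)^{2} = \left(\left(-13 - 60\right) - \frac{12}{-11}\right)^{2} = \left(-73 - - \frac{12}{11}\right)^{2} = \left(-73 + \frac{12}{11}\right)^{2} = \left(- \frac{791}{11}\right)^{2} = \frac{625681}{121}$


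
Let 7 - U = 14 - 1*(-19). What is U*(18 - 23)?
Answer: 130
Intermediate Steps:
U = -26 (U = 7 - (14 - 1*(-19)) = 7 - (14 + 19) = 7 - 1*33 = 7 - 33 = -26)
U*(18 - 23) = -26*(18 - 23) = -26*(-5) = 130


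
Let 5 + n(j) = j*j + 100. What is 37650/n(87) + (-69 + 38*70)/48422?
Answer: 460736431/92776552 ≈ 4.9661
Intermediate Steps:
n(j) = 95 + j² (n(j) = -5 + (j*j + 100) = -5 + (j² + 100) = -5 + (100 + j²) = 95 + j²)
37650/n(87) + (-69 + 38*70)/48422 = 37650/(95 + 87²) + (-69 + 38*70)/48422 = 37650/(95 + 7569) + (-69 + 2660)*(1/48422) = 37650/7664 + 2591*(1/48422) = 37650*(1/7664) + 2591/48422 = 18825/3832 + 2591/48422 = 460736431/92776552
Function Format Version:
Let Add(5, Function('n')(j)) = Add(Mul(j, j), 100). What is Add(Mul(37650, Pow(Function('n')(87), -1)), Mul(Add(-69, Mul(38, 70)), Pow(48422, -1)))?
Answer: Rational(460736431, 92776552) ≈ 4.9661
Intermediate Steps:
Function('n')(j) = Add(95, Pow(j, 2)) (Function('n')(j) = Add(-5, Add(Mul(j, j), 100)) = Add(-5, Add(Pow(j, 2), 100)) = Add(-5, Add(100, Pow(j, 2))) = Add(95, Pow(j, 2)))
Add(Mul(37650, Pow(Function('n')(87), -1)), Mul(Add(-69, Mul(38, 70)), Pow(48422, -1))) = Add(Mul(37650, Pow(Add(95, Pow(87, 2)), -1)), Mul(Add(-69, Mul(38, 70)), Pow(48422, -1))) = Add(Mul(37650, Pow(Add(95, 7569), -1)), Mul(Add(-69, 2660), Rational(1, 48422))) = Add(Mul(37650, Pow(7664, -1)), Mul(2591, Rational(1, 48422))) = Add(Mul(37650, Rational(1, 7664)), Rational(2591, 48422)) = Add(Rational(18825, 3832), Rational(2591, 48422)) = Rational(460736431, 92776552)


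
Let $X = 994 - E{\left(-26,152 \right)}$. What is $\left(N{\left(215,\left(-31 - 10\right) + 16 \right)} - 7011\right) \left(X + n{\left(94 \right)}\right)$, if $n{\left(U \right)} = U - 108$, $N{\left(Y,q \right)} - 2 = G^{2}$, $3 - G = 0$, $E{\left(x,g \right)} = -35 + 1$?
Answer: $-7098000$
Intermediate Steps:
$E{\left(x,g \right)} = -34$
$X = 1028$ ($X = 994 - -34 = 994 + 34 = 1028$)
$G = 3$ ($G = 3 - 0 = 3 + 0 = 3$)
$N{\left(Y,q \right)} = 11$ ($N{\left(Y,q \right)} = 2 + 3^{2} = 2 + 9 = 11$)
$n{\left(U \right)} = -108 + U$ ($n{\left(U \right)} = U - 108 = -108 + U$)
$\left(N{\left(215,\left(-31 - 10\right) + 16 \right)} - 7011\right) \left(X + n{\left(94 \right)}\right) = \left(11 - 7011\right) \left(1028 + \left(-108 + 94\right)\right) = - 7000 \left(1028 - 14\right) = \left(-7000\right) 1014 = -7098000$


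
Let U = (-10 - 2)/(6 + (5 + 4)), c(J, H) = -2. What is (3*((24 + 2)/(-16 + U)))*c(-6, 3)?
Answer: 65/7 ≈ 9.2857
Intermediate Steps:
U = -⅘ (U = -12/(6 + 9) = -12/15 = -12*1/15 = -⅘ ≈ -0.80000)
(3*((24 + 2)/(-16 + U)))*c(-6, 3) = (3*((24 + 2)/(-16 - ⅘)))*(-2) = (3*(26/(-84/5)))*(-2) = (3*(26*(-5/84)))*(-2) = (3*(-65/42))*(-2) = -65/14*(-2) = 65/7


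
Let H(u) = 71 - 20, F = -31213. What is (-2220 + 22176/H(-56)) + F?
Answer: -560969/17 ≈ -32998.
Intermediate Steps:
H(u) = 51
(-2220 + 22176/H(-56)) + F = (-2220 + 22176/51) - 31213 = (-2220 + 22176*(1/51)) - 31213 = (-2220 + 7392/17) - 31213 = -30348/17 - 31213 = -560969/17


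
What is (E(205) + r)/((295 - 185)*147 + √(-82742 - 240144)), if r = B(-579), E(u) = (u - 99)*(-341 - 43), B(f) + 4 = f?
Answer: -333805395/130895893 + 41287*I*√322886/261791786 ≈ -2.5502 + 0.089615*I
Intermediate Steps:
B(f) = -4 + f
E(u) = 38016 - 384*u (E(u) = (-99 + u)*(-384) = 38016 - 384*u)
r = -583 (r = -4 - 579 = -583)
(E(205) + r)/((295 - 185)*147 + √(-82742 - 240144)) = ((38016 - 384*205) - 583)/((295 - 185)*147 + √(-82742 - 240144)) = ((38016 - 78720) - 583)/(110*147 + √(-322886)) = (-40704 - 583)/(16170 + I*√322886) = -41287/(16170 + I*√322886)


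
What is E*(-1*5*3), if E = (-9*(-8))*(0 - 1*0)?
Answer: 0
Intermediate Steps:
E = 0 (E = 72*(0 + 0) = 72*0 = 0)
E*(-1*5*3) = 0*(-1*5*3) = 0*(-5*3) = 0*(-15) = 0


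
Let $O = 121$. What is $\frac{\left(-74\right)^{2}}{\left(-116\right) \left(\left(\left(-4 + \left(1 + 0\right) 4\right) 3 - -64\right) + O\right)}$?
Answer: $- \frac{37}{145} \approx -0.25517$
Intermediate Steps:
$\frac{\left(-74\right)^{2}}{\left(-116\right) \left(\left(\left(-4 + \left(1 + 0\right) 4\right) 3 - -64\right) + O\right)} = \frac{\left(-74\right)^{2}}{\left(-116\right) \left(\left(\left(-4 + \left(1 + 0\right) 4\right) 3 - -64\right) + 121\right)} = \frac{5476}{\left(-116\right) \left(\left(\left(-4 + 1 \cdot 4\right) 3 + 64\right) + 121\right)} = \frac{5476}{\left(-116\right) \left(\left(\left(-4 + 4\right) 3 + 64\right) + 121\right)} = \frac{5476}{\left(-116\right) \left(\left(0 \cdot 3 + 64\right) + 121\right)} = \frac{5476}{\left(-116\right) \left(\left(0 + 64\right) + 121\right)} = \frac{5476}{\left(-116\right) \left(64 + 121\right)} = \frac{5476}{\left(-116\right) 185} = \frac{5476}{-21460} = 5476 \left(- \frac{1}{21460}\right) = - \frac{37}{145}$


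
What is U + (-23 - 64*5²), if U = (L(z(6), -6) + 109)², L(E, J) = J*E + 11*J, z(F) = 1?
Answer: -254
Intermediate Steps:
L(E, J) = 11*J + E*J (L(E, J) = E*J + 11*J = 11*J + E*J)
U = 1369 (U = (-6*(11 + 1) + 109)² = (-6*12 + 109)² = (-72 + 109)² = 37² = 1369)
U + (-23 - 64*5²) = 1369 + (-23 - 64*5²) = 1369 + (-23 - 64*25) = 1369 + (-23 - 1600) = 1369 - 1623 = -254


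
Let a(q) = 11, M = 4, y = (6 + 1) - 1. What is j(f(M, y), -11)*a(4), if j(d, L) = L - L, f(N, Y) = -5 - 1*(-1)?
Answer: 0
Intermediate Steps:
y = 6 (y = 7 - 1 = 6)
f(N, Y) = -4 (f(N, Y) = -5 + 1 = -4)
j(d, L) = 0
j(f(M, y), -11)*a(4) = 0*11 = 0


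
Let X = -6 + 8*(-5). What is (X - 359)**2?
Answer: 164025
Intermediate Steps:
X = -46 (X = -6 - 40 = -46)
(X - 359)**2 = (-46 - 359)**2 = (-405)**2 = 164025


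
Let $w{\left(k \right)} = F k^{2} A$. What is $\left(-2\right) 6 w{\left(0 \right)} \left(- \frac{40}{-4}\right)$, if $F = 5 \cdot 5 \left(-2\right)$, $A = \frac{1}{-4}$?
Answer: $0$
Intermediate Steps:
$A = - \frac{1}{4} \approx -0.25$
$F = -50$ ($F = 25 \left(-2\right) = -50$)
$w{\left(k \right)} = \frac{25 k^{2}}{2}$ ($w{\left(k \right)} = - 50 k^{2} \left(- \frac{1}{4}\right) = \frac{25 k^{2}}{2}$)
$\left(-2\right) 6 w{\left(0 \right)} \left(- \frac{40}{-4}\right) = \left(-2\right) 6 \frac{25 \cdot 0^{2}}{2} \left(- \frac{40}{-4}\right) = - 12 \cdot \frac{25}{2} \cdot 0 \left(\left(-40\right) \left(- \frac{1}{4}\right)\right) = \left(-12\right) 0 \cdot 10 = 0 \cdot 10 = 0$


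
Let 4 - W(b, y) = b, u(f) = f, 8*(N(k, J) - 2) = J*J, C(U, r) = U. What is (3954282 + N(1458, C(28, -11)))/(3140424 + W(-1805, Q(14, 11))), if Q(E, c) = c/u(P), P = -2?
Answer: 3954382/3142233 ≈ 1.2585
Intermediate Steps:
N(k, J) = 2 + J²/8 (N(k, J) = 2 + (J*J)/8 = 2 + J²/8)
Q(E, c) = -c/2 (Q(E, c) = c/(-2) = c*(-½) = -c/2)
W(b, y) = 4 - b
(3954282 + N(1458, C(28, -11)))/(3140424 + W(-1805, Q(14, 11))) = (3954282 + (2 + (⅛)*28²))/(3140424 + (4 - 1*(-1805))) = (3954282 + (2 + (⅛)*784))/(3140424 + (4 + 1805)) = (3954282 + (2 + 98))/(3140424 + 1809) = (3954282 + 100)/3142233 = 3954382*(1/3142233) = 3954382/3142233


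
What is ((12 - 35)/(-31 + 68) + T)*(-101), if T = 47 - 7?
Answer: -147157/37 ≈ -3977.2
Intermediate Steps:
T = 40
((12 - 35)/(-31 + 68) + T)*(-101) = ((12 - 35)/(-31 + 68) + 40)*(-101) = (-23/37 + 40)*(-101) = (1457/37)*(-101) = -147157/37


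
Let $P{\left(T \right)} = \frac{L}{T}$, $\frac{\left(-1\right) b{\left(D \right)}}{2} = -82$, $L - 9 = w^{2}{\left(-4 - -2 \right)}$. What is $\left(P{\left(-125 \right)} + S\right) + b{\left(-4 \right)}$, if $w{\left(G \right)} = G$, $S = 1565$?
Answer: $\frac{216112}{125} \approx 1728.9$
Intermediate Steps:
$L = 13$ ($L = 9 + \left(-4 - -2\right)^{2} = 9 + \left(-4 + 2\right)^{2} = 9 + \left(-2\right)^{2} = 9 + 4 = 13$)
$b{\left(D \right)} = 164$ ($b{\left(D \right)} = \left(-2\right) \left(-82\right) = 164$)
$P{\left(T \right)} = \frac{13}{T}$
$\left(P{\left(-125 \right)} + S\right) + b{\left(-4 \right)} = \left(\frac{13}{-125} + 1565\right) + 164 = \left(13 \left(- \frac{1}{125}\right) + 1565\right) + 164 = \left(- \frac{13}{125} + 1565\right) + 164 = \frac{195612}{125} + 164 = \frac{216112}{125}$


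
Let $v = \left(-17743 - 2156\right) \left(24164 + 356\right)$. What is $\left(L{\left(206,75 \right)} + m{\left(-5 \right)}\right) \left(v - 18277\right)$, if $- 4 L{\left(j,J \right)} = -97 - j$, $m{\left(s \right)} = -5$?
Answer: $- \frac{138087517231}{4} \approx -3.4522 \cdot 10^{10}$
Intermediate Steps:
$L{\left(j,J \right)} = \frac{97}{4} + \frac{j}{4}$ ($L{\left(j,J \right)} = - \frac{-97 - j}{4} = \frac{97}{4} + \frac{j}{4}$)
$v = -487923480$ ($v = \left(-19899\right) 24520 = -487923480$)
$\left(L{\left(206,75 \right)} + m{\left(-5 \right)}\right) \left(v - 18277\right) = \left(\left(\frac{97}{4} + \frac{1}{4} \cdot 206\right) - 5\right) \left(-487923480 - 18277\right) = \left(\left(\frac{97}{4} + \frac{103}{2}\right) - 5\right) \left(-487941757\right) = \left(\frac{303}{4} - 5\right) \left(-487941757\right) = \frac{283}{4} \left(-487941757\right) = - \frac{138087517231}{4}$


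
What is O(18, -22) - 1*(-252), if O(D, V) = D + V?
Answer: 248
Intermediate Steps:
O(18, -22) - 1*(-252) = (18 - 22) - 1*(-252) = -4 + 252 = 248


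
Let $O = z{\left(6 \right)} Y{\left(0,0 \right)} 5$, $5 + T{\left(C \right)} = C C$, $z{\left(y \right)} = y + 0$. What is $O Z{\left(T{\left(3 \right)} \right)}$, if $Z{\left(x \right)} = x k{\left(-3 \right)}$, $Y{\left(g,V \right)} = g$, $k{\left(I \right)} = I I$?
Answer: $0$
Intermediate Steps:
$z{\left(y \right)} = y$
$k{\left(I \right)} = I^{2}$
$T{\left(C \right)} = -5 + C^{2}$ ($T{\left(C \right)} = -5 + C C = -5 + C^{2}$)
$Z{\left(x \right)} = 9 x$ ($Z{\left(x \right)} = x \left(-3\right)^{2} = x 9 = 9 x$)
$O = 0$ ($O = 6 \cdot 0 \cdot 5 = 0 \cdot 5 = 0$)
$O Z{\left(T{\left(3 \right)} \right)} = 0 \cdot 9 \left(-5 + 3^{2}\right) = 0 \cdot 9 \left(-5 + 9\right) = 0 \cdot 9 \cdot 4 = 0 \cdot 36 = 0$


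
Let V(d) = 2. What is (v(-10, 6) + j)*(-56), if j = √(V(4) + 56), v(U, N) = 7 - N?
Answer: -56 - 56*√58 ≈ -482.48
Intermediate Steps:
j = √58 (j = √(2 + 56) = √58 ≈ 7.6158)
(v(-10, 6) + j)*(-56) = ((7 - 1*6) + √58)*(-56) = ((7 - 6) + √58)*(-56) = (1 + √58)*(-56) = -56 - 56*√58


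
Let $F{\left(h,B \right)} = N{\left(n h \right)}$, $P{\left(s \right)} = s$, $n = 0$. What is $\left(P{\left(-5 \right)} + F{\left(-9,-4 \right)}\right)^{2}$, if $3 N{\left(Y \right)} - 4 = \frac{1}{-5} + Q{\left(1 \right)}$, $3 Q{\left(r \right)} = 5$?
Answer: $\frac{20449}{2025} \approx 10.098$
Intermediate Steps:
$Q{\left(r \right)} = \frac{5}{3}$ ($Q{\left(r \right)} = \frac{1}{3} \cdot 5 = \frac{5}{3}$)
$N{\left(Y \right)} = \frac{82}{45}$ ($N{\left(Y \right)} = \frac{4}{3} + \frac{\frac{1}{-5} + \frac{5}{3}}{3} = \frac{4}{3} + \frac{- \frac{1}{5} + \frac{5}{3}}{3} = \frac{4}{3} + \frac{1}{3} \cdot \frac{22}{15} = \frac{4}{3} + \frac{22}{45} = \frac{82}{45}$)
$F{\left(h,B \right)} = \frac{82}{45}$
$\left(P{\left(-5 \right)} + F{\left(-9,-4 \right)}\right)^{2} = \left(-5 + \frac{82}{45}\right)^{2} = \left(- \frac{143}{45}\right)^{2} = \frac{20449}{2025}$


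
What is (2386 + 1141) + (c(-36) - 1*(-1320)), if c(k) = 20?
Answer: 4867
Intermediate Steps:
(2386 + 1141) + (c(-36) - 1*(-1320)) = (2386 + 1141) + (20 - 1*(-1320)) = 3527 + (20 + 1320) = 3527 + 1340 = 4867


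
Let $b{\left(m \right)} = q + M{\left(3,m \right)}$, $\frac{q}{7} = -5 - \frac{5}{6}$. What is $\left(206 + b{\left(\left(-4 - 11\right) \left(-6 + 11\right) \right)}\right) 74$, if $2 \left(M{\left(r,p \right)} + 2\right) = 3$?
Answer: $\frac{36556}{3} \approx 12185.0$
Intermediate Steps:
$M{\left(r,p \right)} = - \frac{1}{2}$ ($M{\left(r,p \right)} = -2 + \frac{1}{2} \cdot 3 = -2 + \frac{3}{2} = - \frac{1}{2}$)
$q = - \frac{245}{6}$ ($q = 7 \left(-5 - \frac{5}{6}\right) = 7 \left(- \frac{35}{6}\right) = - \frac{245}{6} \approx -40.833$)
$b{\left(m \right)} = - \frac{124}{3}$ ($b{\left(m \right)} = - \frac{245}{6} - \frac{1}{2} = - \frac{124}{3}$)
$\left(206 + b{\left(\left(-4 - 11\right) \left(-6 + 11\right) \right)}\right) 74 = \left(206 - \frac{124}{3}\right) 74 = \frac{494}{3} \cdot 74 = \frac{36556}{3}$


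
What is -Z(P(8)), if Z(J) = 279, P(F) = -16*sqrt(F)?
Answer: -279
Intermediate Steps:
-Z(P(8)) = -1*279 = -279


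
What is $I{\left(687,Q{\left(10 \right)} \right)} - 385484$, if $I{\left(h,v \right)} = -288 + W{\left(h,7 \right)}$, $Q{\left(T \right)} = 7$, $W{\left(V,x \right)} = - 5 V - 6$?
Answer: $-389213$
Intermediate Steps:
$W{\left(V,x \right)} = -6 - 5 V$
$I{\left(h,v \right)} = -294 - 5 h$ ($I{\left(h,v \right)} = -288 - \left(6 + 5 h\right) = -294 - 5 h$)
$I{\left(687,Q{\left(10 \right)} \right)} - 385484 = \left(-294 - 3435\right) - 385484 = -3729 - 385484 = -389213$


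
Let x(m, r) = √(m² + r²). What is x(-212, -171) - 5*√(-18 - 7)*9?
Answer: √74185 - 225*I ≈ 272.37 - 225.0*I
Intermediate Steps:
x(-212, -171) - 5*√(-18 - 7)*9 = √((-212)² + (-171)²) - 5*√(-18 - 7)*9 = √(44944 + 29241) - 25*I*9 = √74185 - 25*I*9 = √74185 - 225*I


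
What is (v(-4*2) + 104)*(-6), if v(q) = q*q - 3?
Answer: -990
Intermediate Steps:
v(q) = -3 + q² (v(q) = q² - 3 = -3 + q²)
(v(-4*2) + 104)*(-6) = ((-3 + (-4*2)²) + 104)*(-6) = ((-3 + (-8)²) + 104)*(-6) = ((-3 + 64) + 104)*(-6) = (61 + 104)*(-6) = 165*(-6) = -990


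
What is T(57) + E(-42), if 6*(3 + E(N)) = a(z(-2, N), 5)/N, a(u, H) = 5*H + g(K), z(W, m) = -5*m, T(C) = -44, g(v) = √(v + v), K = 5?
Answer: -11869/252 - √10/252 ≈ -47.112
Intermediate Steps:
g(v) = √2*√v (g(v) = √(2*v) = √2*√v)
a(u, H) = √10 + 5*H (a(u, H) = 5*H + √2*√5 = 5*H + √10 = √10 + 5*H)
E(N) = -3 + (25 + √10)/(6*N) (E(N) = -3 + ((√10 + 5*5)/N)/6 = -3 + ((√10 + 25)/N)/6 = -3 + ((25 + √10)/N)/6 = -3 + (25 + √10)/(6*N))
T(57) + E(-42) = -44 + (⅙)*(25 + √10 - 18*(-42))/(-42) = -44 + (⅙)*(-1/42)*(25 + √10 + 756) = -44 + (⅙)*(-1/42)*(781 + √10) = -44 + (-781/252 - √10/252) = -11869/252 - √10/252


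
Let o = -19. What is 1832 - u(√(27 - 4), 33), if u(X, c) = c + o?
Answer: 1818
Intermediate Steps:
u(X, c) = -19 + c (u(X, c) = c - 19 = -19 + c)
1832 - u(√(27 - 4), 33) = 1832 - (-19 + 33) = 1832 - 1*14 = 1832 - 14 = 1818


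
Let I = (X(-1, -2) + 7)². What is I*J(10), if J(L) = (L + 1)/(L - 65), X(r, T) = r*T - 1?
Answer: -64/5 ≈ -12.800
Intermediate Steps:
X(r, T) = -1 + T*r (X(r, T) = T*r - 1 = -1 + T*r)
I = 64 (I = ((-1 - 2*(-1)) + 7)² = ((-1 + 2) + 7)² = (1 + 7)² = 8² = 64)
J(L) = (1 + L)/(-65 + L)
I*J(10) = 64*((1 + 10)/(-65 + 10)) = 64*(11/(-55)) = 64*(-1/55*11) = 64*(-⅕) = -64/5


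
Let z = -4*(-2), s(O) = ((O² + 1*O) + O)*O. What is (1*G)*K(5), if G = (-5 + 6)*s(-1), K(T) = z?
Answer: 8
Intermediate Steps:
s(O) = O*(O² + 2*O) (s(O) = ((O² + O) + O)*O = ((O + O²) + O)*O = (O² + 2*O)*O = O*(O² + 2*O))
z = 8
K(T) = 8
G = 1 (G = (-5 + 6)*((-1)²*(2 - 1)) = 1*(1*1) = 1*1 = 1)
(1*G)*K(5) = (1*1)*8 = 1*8 = 8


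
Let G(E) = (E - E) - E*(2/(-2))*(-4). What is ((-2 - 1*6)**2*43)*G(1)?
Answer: -11008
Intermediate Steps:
G(E) = -4*E (G(E) = 0 - E*(2*(-1/2))*(-4) = 0 - E*(-1)*(-4) = 0 - (-E)*(-4) = 0 - 4*E = -4*E)
((-2 - 1*6)**2*43)*G(1) = ((-2 - 1*6)**2*43)*(-4*1) = ((-2 - 6)**2*43)*(-4) = ((-8)**2*43)*(-4) = (64*43)*(-4) = 2752*(-4) = -11008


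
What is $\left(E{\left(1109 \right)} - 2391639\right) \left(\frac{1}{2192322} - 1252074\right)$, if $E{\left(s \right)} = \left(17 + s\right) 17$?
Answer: $\frac{6512384159301430019}{2192322} \approx 2.9705 \cdot 10^{12}$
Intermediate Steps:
$E{\left(s \right)} = 289 + 17 s$
$\left(E{\left(1109 \right)} - 2391639\right) \left(\frac{1}{2192322} - 1252074\right) = \left(\left(289 + 17 \cdot 1109\right) - 2391639\right) \left(\frac{1}{2192322} - 1252074\right) = \left(\left(289 + 18853\right) - 2391639\right) \left(\frac{1}{2192322} - 1252074\right) = \left(19142 - 2391639\right) \left(- \frac{2744949375827}{2192322}\right) = \left(-2372497\right) \left(- \frac{2744949375827}{2192322}\right) = \frac{6512384159301430019}{2192322}$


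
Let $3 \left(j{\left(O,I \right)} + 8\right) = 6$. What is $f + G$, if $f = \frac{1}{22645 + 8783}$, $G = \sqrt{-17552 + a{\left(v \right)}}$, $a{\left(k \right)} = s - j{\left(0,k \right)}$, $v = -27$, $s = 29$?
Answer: $\frac{1}{31428} + i \sqrt{17517} \approx 3.1819 \cdot 10^{-5} + 132.35 i$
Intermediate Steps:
$j{\left(O,I \right)} = -6$ ($j{\left(O,I \right)} = -8 + \frac{1}{3} \cdot 6 = -8 + 2 = -6$)
$a{\left(k \right)} = 35$ ($a{\left(k \right)} = 29 - -6 = 29 + 6 = 35$)
$G = i \sqrt{17517}$ ($G = \sqrt{-17552 + 35} = \sqrt{-17517} = i \sqrt{17517} \approx 132.35 i$)
$f = \frac{1}{31428} \approx 3.1819 \cdot 10^{-5}$
$f + G = \frac{1}{31428} + i \sqrt{17517}$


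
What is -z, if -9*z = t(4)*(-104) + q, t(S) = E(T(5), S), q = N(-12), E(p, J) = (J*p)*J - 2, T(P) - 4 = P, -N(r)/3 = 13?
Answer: -14807/9 ≈ -1645.2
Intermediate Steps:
N(r) = -39 (N(r) = -3*13 = -39)
T(P) = 4 + P
E(p, J) = -2 + p*J² (E(p, J) = p*J² - 2 = -2 + p*J²)
q = -39
t(S) = -2 + 9*S² (t(S) = -2 + (4 + 5)*S² = -2 + 9*S²)
z = 14807/9 (z = -((-2 + 9*4²)*(-104) - 39)/9 = -((-2 + 9*16)*(-104) - 39)/9 = -((-2 + 144)*(-104) - 39)/9 = -(142*(-104) - 39)/9 = -(-14768 - 39)/9 = -⅑*(-14807) = 14807/9 ≈ 1645.2)
-z = -1*14807/9 = -14807/9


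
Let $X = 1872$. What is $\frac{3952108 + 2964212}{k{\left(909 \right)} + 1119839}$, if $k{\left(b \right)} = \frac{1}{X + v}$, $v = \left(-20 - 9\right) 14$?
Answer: $\frac{2027865024}{328336795} \approx 6.1762$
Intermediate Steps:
$v = -406$ ($v = \left(-29\right) 14 = -406$)
$k{\left(b \right)} = \frac{1}{1466}$ ($k{\left(b \right)} = \frac{1}{1872 - 406} = \frac{1}{1466}$)
$\frac{3952108 + 2964212}{k{\left(909 \right)} + 1119839} = \frac{3952108 + 2964212}{\frac{1}{1466} + 1119839} = \frac{6916320}{\frac{1641683975}{1466}} = 6916320 \cdot \frac{1466}{1641683975} = \frac{2027865024}{328336795}$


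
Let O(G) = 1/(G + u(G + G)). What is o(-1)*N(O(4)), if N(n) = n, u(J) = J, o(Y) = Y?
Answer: -1/12 ≈ -0.083333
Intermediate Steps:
O(G) = 1/(3*G) (O(G) = 1/(G + (G + G)) = 1/(G + 2*G) = 1/(3*G))
o(-1)*N(O(4)) = -1/(3*4) = -1*1/12 = -1/12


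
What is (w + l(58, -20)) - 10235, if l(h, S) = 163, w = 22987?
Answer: 12915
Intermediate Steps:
(w + l(58, -20)) - 10235 = (22987 + 163) - 10235 = 23150 - 10235 = 12915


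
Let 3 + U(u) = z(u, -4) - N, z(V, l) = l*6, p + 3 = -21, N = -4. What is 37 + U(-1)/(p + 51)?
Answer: 976/27 ≈ 36.148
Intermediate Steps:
p = -24 (p = -3 - 21 = -24)
z(V, l) = 6*l
U(u) = -23 (U(u) = -3 + (6*(-4) - 1*(-4)) = -3 + (-24 + 4) = -3 - 20 = -23)
37 + U(-1)/(p + 51) = 37 - 23/(-24 + 51) = 37 - 23/27 = 976/27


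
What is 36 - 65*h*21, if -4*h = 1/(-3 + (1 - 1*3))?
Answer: -129/4 ≈ -32.250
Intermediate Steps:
h = 1/20 (h = -1/(4*(-3 + (1 - 1*3))) = -1/(4*(-3 + (1 - 3))) = -1/(4*(-3 - 2)) = -1/4/(-5) = -1/4*(-1/5) = 1/20 ≈ 0.050000)
36 - 65*h*21 = 36 - 13*21/4 = 36 - 65*21/20 = 36 - 273/4 = -129/4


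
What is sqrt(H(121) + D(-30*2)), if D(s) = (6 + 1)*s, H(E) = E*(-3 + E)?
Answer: 13*sqrt(82) ≈ 117.72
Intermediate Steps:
D(s) = 7*s
sqrt(H(121) + D(-30*2)) = sqrt(121*(-3 + 121) + 7*(-30*2)) = sqrt(121*118 + 7*(-60)) = sqrt(14278 - 420) = sqrt(13858) = 13*sqrt(82)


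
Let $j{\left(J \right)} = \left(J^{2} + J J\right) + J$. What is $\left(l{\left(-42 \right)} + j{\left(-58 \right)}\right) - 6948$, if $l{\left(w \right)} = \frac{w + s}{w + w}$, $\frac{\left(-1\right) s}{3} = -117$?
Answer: $- \frac{7887}{28} \approx -281.68$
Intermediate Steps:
$s = 351$ ($s = \left(-3\right) \left(-117\right) = 351$)
$l{\left(w \right)} = \frac{351 + w}{2 w}$ ($l{\left(w \right)} = \frac{w + 351}{w + w} = \frac{351 + w}{2 w}$)
$j{\left(J \right)} = J + 2 J^{2}$ ($j{\left(J \right)} = \left(J^{2} + J^{2}\right) + J = 2 J^{2} + J = J + 2 J^{2}$)
$\left(l{\left(-42 \right)} + j{\left(-58 \right)}\right) - 6948 = \left(\frac{351 - 42}{2 \left(-42\right)} - 58 \left(1 + 2 \left(-58\right)\right)\right) - 6948 = \left(\frac{1}{2} \left(- \frac{1}{42}\right) 309 - 58 \left(1 - 116\right)\right) - 6948 = \left(- \frac{103}{28} - -6670\right) - 6948 = \left(- \frac{103}{28} + 6670\right) - 6948 = \frac{186657}{28} - 6948 = - \frac{7887}{28}$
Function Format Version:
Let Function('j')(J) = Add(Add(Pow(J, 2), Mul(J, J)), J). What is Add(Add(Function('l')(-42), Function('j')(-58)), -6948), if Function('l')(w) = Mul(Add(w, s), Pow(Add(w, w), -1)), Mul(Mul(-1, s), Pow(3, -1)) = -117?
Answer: Rational(-7887, 28) ≈ -281.68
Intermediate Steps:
s = 351 (s = Mul(-3, -117) = 351)
Function('l')(w) = Mul(Rational(1, 2), Pow(w, -1), Add(351, w)) (Function('l')(w) = Mul(Add(w, 351), Pow(Add(w, w), -1)) = Mul(Add(351, w), Pow(Mul(2, w), -1)) = Mul(Add(351, w), Mul(Rational(1, 2), Pow(w, -1))) = Mul(Rational(1, 2), Pow(w, -1), Add(351, w)))
Function('j')(J) = Add(J, Mul(2, Pow(J, 2))) (Function('j')(J) = Add(Add(Pow(J, 2), Pow(J, 2)), J) = Add(Mul(2, Pow(J, 2)), J) = Add(J, Mul(2, Pow(J, 2))))
Add(Add(Function('l')(-42), Function('j')(-58)), -6948) = Add(Add(Mul(Rational(1, 2), Pow(-42, -1), Add(351, -42)), Mul(-58, Add(1, Mul(2, -58)))), -6948) = Add(Add(Mul(Rational(1, 2), Rational(-1, 42), 309), Mul(-58, Add(1, -116))), -6948) = Add(Add(Rational(-103, 28), Mul(-58, -115)), -6948) = Add(Add(Rational(-103, 28), 6670), -6948) = Add(Rational(186657, 28), -6948) = Rational(-7887, 28)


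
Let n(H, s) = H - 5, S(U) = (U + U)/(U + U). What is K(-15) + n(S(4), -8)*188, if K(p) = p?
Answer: -767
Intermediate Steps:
S(U) = 1 (S(U) = (2*U)/((2*U)) = (2*U)*(1/(2*U)) = 1)
n(H, s) = -5 + H
K(-15) + n(S(4), -8)*188 = -15 + (-5 + 1)*188 = -15 - 4*188 = -15 - 752 = -767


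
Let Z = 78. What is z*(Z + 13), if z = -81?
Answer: -7371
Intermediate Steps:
z*(Z + 13) = -81*(78 + 13) = -81*91 = -7371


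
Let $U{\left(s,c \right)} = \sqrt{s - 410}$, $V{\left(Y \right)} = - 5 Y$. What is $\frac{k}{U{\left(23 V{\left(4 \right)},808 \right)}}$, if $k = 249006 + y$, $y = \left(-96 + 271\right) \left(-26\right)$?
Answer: $- \frac{122228 i \sqrt{870}}{435} \approx - 8287.8 i$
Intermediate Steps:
$U{\left(s,c \right)} = \sqrt{-410 + s}$
$y = -4550$ ($y = 175 \left(-26\right) = -4550$)
$k = 244456$ ($k = 249006 - 4550 = 244456$)
$\frac{k}{U{\left(23 V{\left(4 \right)},808 \right)}} = \frac{244456}{\sqrt{-410 + 23 \left(\left(-5\right) 4\right)}} = \frac{244456}{\sqrt{-410 + 23 \left(-20\right)}} = \frac{244456}{\sqrt{-410 - 460}} = \frac{244456}{\sqrt{-870}} = \frac{244456}{i \sqrt{870}} = 244456 \left(- \frac{i \sqrt{870}}{870}\right) = - \frac{122228 i \sqrt{870}}{435}$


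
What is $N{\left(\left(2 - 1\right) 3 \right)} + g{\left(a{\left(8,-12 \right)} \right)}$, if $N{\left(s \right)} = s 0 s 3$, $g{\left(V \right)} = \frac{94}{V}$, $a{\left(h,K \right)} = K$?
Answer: $- \frac{47}{6} \approx -7.8333$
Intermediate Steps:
$N{\left(s \right)} = 0$ ($N{\left(s \right)} = s 0 \cdot 3 = 0 \cdot 3 = 0$)
$N{\left(\left(2 - 1\right) 3 \right)} + g{\left(a{\left(8,-12 \right)} \right)} = 0 + \frac{94}{-12} = 0 + 94 \left(- \frac{1}{12}\right) = 0 - \frac{47}{6} = - \frac{47}{6}$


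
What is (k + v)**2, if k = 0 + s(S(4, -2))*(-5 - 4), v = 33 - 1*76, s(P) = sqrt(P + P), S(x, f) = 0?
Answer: 1849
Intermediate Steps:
s(P) = sqrt(2)*sqrt(P) (s(P) = sqrt(2*P) = sqrt(2)*sqrt(P))
v = -43 (v = 33 - 76 = -43)
k = 0 (k = 0 + (sqrt(2)*sqrt(0))*(-5 - 4) = 0 + (sqrt(2)*0)*(-9) = 0 + 0*(-9) = 0 + 0 = 0)
(k + v)**2 = (0 - 43)**2 = (-43)**2 = 1849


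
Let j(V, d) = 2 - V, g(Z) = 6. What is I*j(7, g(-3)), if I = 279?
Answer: -1395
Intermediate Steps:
I*j(7, g(-3)) = 279*(2 - 1*7) = 279*(2 - 7) = 279*(-5) = -1395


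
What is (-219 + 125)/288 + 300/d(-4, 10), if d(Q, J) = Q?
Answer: -10847/144 ≈ -75.326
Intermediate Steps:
(-219 + 125)/288 + 300/d(-4, 10) = (-219 + 125)/288 + 300/(-4) = -94*1/288 + 300*(-1/4) = -47/144 - 75 = -10847/144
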